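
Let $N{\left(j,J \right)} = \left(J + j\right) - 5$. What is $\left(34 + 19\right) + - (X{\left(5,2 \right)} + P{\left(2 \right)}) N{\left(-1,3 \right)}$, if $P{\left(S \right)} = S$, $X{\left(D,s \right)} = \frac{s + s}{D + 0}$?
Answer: $\frac{307}{5} \approx 61.4$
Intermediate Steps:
$X{\left(D,s \right)} = \frac{2 s}{D}$
$N{\left(j,J \right)} = -5 + J + j$
$\left(34 + 19\right) + - (X{\left(5,2 \right)} + P{\left(2 \right)}) N{\left(-1,3 \right)} = \left(34 + 19\right) + - (2 \cdot 2 \cdot \frac{1}{5} + 2) \left(-5 + 3 - 1\right) = 53 + - (2 \cdot 2 \cdot \frac{1}{5} + 2) \left(-3\right) = 53 + - (\frac{4}{5} + 2) \left(-3\right) = 53 + \left(-1\right) \frac{14}{5} \left(-3\right) = 53 - - \frac{42}{5} = 53 + \frac{42}{5} = \frac{307}{5}$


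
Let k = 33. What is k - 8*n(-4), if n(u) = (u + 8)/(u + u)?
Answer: 37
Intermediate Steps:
n(u) = (8 + u)/(2*u) (n(u) = (8 + u)/((2*u)) = (8 + u)*(1/(2*u)) = (8 + u)/(2*u))
k - 8*n(-4) = 33 - 4*(8 - 4)/(-4) = 33 - 4*(-1)*4/4 = 33 - 8*(-1/2) = 33 + 4 = 37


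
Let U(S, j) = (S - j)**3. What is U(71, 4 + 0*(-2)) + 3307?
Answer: 304070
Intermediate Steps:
U(71, 4 + 0*(-2)) + 3307 = (71 - (4 + 0*(-2)))**3 + 3307 = (71 - (4 + 0))**3 + 3307 = (71 - 1*4)**3 + 3307 = (71 - 4)**3 + 3307 = 67**3 + 3307 = 300763 + 3307 = 304070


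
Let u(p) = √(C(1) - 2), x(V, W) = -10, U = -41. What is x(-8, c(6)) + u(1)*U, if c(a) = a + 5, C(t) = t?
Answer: -10 - 41*I ≈ -10.0 - 41.0*I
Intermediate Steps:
c(a) = 5 + a
u(p) = I (u(p) = √(1 - 2) = √(-1) = I)
x(-8, c(6)) + u(1)*U = -10 + I*(-41) = -10 - 41*I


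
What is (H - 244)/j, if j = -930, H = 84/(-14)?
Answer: 25/93 ≈ 0.26882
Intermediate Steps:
H = -6 (H = 84*(-1/14) = -6)
(H - 244)/j = (-6 - 244)/(-930) = -1/930*(-250) = 25/93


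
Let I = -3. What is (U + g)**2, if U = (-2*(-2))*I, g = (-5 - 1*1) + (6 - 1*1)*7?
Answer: 289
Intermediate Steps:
g = 29 (g = (-5 - 1) + (6 - 1)*7 = -6 + 5*7 = -6 + 35 = 29)
U = -12 (U = -2*(-2)*(-3) = 4*(-3) = -12)
(U + g)**2 = (-12 + 29)**2 = 17**2 = 289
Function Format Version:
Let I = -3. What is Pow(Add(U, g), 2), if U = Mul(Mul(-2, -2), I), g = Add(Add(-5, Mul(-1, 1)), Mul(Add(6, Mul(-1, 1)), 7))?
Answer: 289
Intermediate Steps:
g = 29 (g = Add(Add(-5, -1), Mul(Add(6, -1), 7)) = Add(-6, Mul(5, 7)) = Add(-6, 35) = 29)
U = -12 (U = Mul(Mul(-2, -2), -3) = Mul(4, -3) = -12)
Pow(Add(U, g), 2) = Pow(Add(-12, 29), 2) = Pow(17, 2) = 289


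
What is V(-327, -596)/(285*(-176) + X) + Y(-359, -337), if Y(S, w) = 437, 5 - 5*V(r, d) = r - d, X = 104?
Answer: 13671578/31285 ≈ 437.00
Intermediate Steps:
V(r, d) = 1 - r/5 + d/5 (V(r, d) = 1 - (r - d)/5 = 1 + (-r/5 + d/5) = 1 - r/5 + d/5)
V(-327, -596)/(285*(-176) + X) + Y(-359, -337) = (1 - ⅕*(-327) + (⅕)*(-596))/(285*(-176) + 104) + 437 = (1 + 327/5 - 596/5)/(-50160 + 104) + 437 = -264/5/(-50056) + 437 = -264/5*(-1/50056) + 437 = 33/31285 + 437 = 13671578/31285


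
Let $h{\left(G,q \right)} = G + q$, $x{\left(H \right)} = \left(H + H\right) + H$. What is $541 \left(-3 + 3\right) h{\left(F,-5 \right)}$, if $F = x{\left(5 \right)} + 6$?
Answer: $0$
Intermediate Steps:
$x{\left(H \right)} = 3 H$ ($x{\left(H \right)} = 2 H + H = 3 H$)
$F = 21$ ($F = 3 \cdot 5 + 6 = 15 + 6 = 21$)
$541 \left(-3 + 3\right) h{\left(F,-5 \right)} = 541 \left(-3 + 3\right) \left(21 - 5\right) = 541 \cdot 0 \cdot 16 = 541 \cdot 0 = 0$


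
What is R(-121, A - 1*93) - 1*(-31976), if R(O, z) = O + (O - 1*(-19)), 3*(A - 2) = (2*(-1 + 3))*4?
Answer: 31753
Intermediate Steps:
A = 22/3 (A = 2 + ((2*(-1 + 3))*4)/3 = 2 + ((2*2)*4)/3 = 2 + (4*4)/3 = 2 + (1/3)*16 = 2 + 16/3 = 22/3 ≈ 7.3333)
R(O, z) = 19 + 2*O (R(O, z) = O + (O + 19) = O + (19 + O) = 19 + 2*O)
R(-121, A - 1*93) - 1*(-31976) = (19 + 2*(-121)) - 1*(-31976) = (19 - 242) + 31976 = -223 + 31976 = 31753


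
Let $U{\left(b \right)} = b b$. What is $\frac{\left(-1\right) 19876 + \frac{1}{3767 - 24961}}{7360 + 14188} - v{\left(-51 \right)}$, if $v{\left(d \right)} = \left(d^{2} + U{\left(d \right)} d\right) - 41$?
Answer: $\frac{59410617944447}{456688312} \approx 1.3009 \cdot 10^{5}$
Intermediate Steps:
$U{\left(b \right)} = b^{2}$
$v{\left(d \right)} = -41 + d^{2} + d^{3}$ ($v{\left(d \right)} = \left(d^{2} + d^{2} d\right) - 41 = \left(d^{2} + d^{3}\right) - 41 = -41 + d^{2} + d^{3}$)
$\frac{\left(-1\right) 19876 + \frac{1}{3767 - 24961}}{7360 + 14188} - v{\left(-51 \right)} = \frac{\left(-1\right) 19876 + \frac{1}{3767 - 24961}}{7360 + 14188} - \left(-41 + \left(-51\right)^{2} + \left(-51\right)^{3}\right) = \frac{-19876 + \frac{1}{-21194}}{21548} - \left(-41 + 2601 - 132651\right) = \left(-19876 - \frac{1}{21194}\right) \frac{1}{21548} - -130091 = \left(- \frac{421251945}{21194}\right) \frac{1}{21548} + 130091 = - \frac{421251945}{456688312} + 130091 = \frac{59410617944447}{456688312}$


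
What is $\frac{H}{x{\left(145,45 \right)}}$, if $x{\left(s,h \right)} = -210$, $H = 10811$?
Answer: $- \frac{10811}{210} \approx -51.481$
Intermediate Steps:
$\frac{H}{x{\left(145,45 \right)}} = \frac{10811}{-210} = 10811 \left(- \frac{1}{210}\right) = - \frac{10811}{210}$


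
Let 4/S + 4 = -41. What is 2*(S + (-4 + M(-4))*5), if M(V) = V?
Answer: -3608/45 ≈ -80.178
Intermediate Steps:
S = -4/45 (S = 4/(-4 - 41) = 4/(-45) = 4*(-1/45) = -4/45 ≈ -0.088889)
2*(S + (-4 + M(-4))*5) = 2*(-4/45 + (-4 - 4)*5) = 2*(-4/45 - 8*5) = 2*(-4/45 - 40) = 2*(-1804/45) = -3608/45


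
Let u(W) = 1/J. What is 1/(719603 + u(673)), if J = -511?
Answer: 511/367717132 ≈ 1.3897e-6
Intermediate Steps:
u(W) = -1/511 (u(W) = 1/(-511) = -1/511)
1/(719603 + u(673)) = 1/(719603 - 1/511) = 1/(367717132/511) = 511/367717132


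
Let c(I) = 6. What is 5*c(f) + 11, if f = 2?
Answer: 41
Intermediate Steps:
5*c(f) + 11 = 5*6 + 11 = 30 + 11 = 41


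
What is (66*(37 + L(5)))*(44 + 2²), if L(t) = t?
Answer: 133056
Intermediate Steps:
(66*(37 + L(5)))*(44 + 2²) = (66*(37 + 5))*(44 + 2²) = (66*42)*(44 + 4) = 2772*48 = 133056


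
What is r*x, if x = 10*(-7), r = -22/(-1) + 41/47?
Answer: -75250/47 ≈ -1601.1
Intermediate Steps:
r = 1075/47 (r = -22*(-1) + 41*(1/47) = 22 + 41/47 = 1075/47 ≈ 22.872)
x = -70
r*x = (1075/47)*(-70) = -75250/47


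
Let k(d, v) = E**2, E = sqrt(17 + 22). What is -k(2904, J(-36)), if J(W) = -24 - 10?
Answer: -39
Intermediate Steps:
E = sqrt(39) ≈ 6.2450
J(W) = -34
k(d, v) = 39 (k(d, v) = (sqrt(39))**2 = 39)
-k(2904, J(-36)) = -1*39 = -39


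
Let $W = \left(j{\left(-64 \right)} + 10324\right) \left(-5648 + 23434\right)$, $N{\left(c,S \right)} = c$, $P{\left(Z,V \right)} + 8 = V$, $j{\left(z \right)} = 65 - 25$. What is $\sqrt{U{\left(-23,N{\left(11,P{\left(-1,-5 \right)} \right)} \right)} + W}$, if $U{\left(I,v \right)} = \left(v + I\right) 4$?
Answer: $2 \sqrt{46083514} \approx 13577.0$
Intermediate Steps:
$j{\left(z \right)} = 40$
$P{\left(Z,V \right)} = -8 + V$
$U{\left(I,v \right)} = 4 I + 4 v$ ($U{\left(I,v \right)} = \left(I + v\right) 4 = 4 I + 4 v$)
$W = 184334104$ ($W = \left(40 + 10324\right) \left(-5648 + 23434\right) = 10364 \cdot 17786 = 184334104$)
$\sqrt{U{\left(-23,N{\left(11,P{\left(-1,-5 \right)} \right)} \right)} + W} = \sqrt{\left(4 \left(-23\right) + 4 \cdot 11\right) + 184334104} = \sqrt{\left(-92 + 44\right) + 184334104} = \sqrt{-48 + 184334104} = \sqrt{184334056} = 2 \sqrt{46083514}$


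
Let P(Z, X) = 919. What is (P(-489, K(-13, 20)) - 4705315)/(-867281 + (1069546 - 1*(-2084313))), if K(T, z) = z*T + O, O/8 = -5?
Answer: -2352198/1143289 ≈ -2.0574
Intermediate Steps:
O = -40 (O = 8*(-5) = -40)
K(T, z) = -40 + T*z (K(T, z) = z*T - 40 = T*z - 40 = -40 + T*z)
(P(-489, K(-13, 20)) - 4705315)/(-867281 + (1069546 - 1*(-2084313))) = (919 - 4705315)/(-867281 + (1069546 - 1*(-2084313))) = -4704396/(-867281 + (1069546 + 2084313)) = -4704396/(-867281 + 3153859) = -4704396/2286578 = -4704396*1/2286578 = -2352198/1143289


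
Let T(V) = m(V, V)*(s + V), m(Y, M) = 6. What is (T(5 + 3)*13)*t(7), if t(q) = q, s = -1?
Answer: 3822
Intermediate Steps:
T(V) = -6 + 6*V (T(V) = 6*(-1 + V) = -6 + 6*V)
(T(5 + 3)*13)*t(7) = ((-6 + 6*(5 + 3))*13)*7 = ((-6 + 6*8)*13)*7 = ((-6 + 48)*13)*7 = (42*13)*7 = 546*7 = 3822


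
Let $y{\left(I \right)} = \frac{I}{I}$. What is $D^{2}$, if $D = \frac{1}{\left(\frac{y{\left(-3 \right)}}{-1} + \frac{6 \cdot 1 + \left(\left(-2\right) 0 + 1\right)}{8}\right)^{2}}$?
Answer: $4096$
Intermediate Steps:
$y{\left(I \right)} = 1$
$D = 64$ ($D = \frac{1}{\left(1 \frac{1}{-1} + \frac{6 \cdot 1 + \left(\left(-2\right) 0 + 1\right)}{8}\right)^{2}} = \frac{1}{\left(1 \left(-1\right) + \left(6 + \left(0 + 1\right)\right) \frac{1}{8}\right)^{2}} = \frac{1}{\left(-1 + \left(6 + 1\right) \frac{1}{8}\right)^{2}} = \frac{1}{\left(-1 + 7 \cdot \frac{1}{8}\right)^{2}} = \frac{1}{\left(-1 + \frac{7}{8}\right)^{2}} = \frac{1}{\left(- \frac{1}{8}\right)^{2}} = \frac{1}{\frac{1}{64}} = 64$)
$D^{2} = 64^{2} = 4096$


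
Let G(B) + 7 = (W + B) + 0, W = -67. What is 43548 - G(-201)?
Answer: 43823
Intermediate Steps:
G(B) = -74 + B (G(B) = -7 + ((-67 + B) + 0) = -7 + (-67 + B) = -74 + B)
43548 - G(-201) = 43548 - (-74 - 201) = 43548 - 1*(-275) = 43548 + 275 = 43823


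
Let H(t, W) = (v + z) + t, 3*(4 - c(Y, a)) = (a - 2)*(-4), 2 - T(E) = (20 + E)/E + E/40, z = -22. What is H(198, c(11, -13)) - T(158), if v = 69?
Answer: 391961/1580 ≈ 248.08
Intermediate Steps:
T(E) = 2 - E/40 - (20 + E)/E (T(E) = 2 - ((20 + E)/E + E/40) = 2 - (E/40 + (20 + E)/E) = 2 + (-E/40 - (20 + E)/E) = 2 - E/40 - (20 + E)/E)
c(Y, a) = 4/3 + 4*a/3 (c(Y, a) = 4 - (a - 2)*(-4)/3 = 4 - (-2 + a)*(-4)/3 = 4 - (8 - 4*a)/3 = 4 + (-8/3 + 4*a/3) = 4/3 + 4*a/3)
H(t, W) = 47 + t (H(t, W) = (69 - 22) + t = 47 + t)
H(198, c(11, -13)) - T(158) = (47 + 198) - (1 - 20/158 - 1/40*158) = 245 - (1 - 20*1/158 - 79/20) = 245 - (1 - 10/79 - 79/20) = 245 - 1*(-4861/1580) = 245 + 4861/1580 = 391961/1580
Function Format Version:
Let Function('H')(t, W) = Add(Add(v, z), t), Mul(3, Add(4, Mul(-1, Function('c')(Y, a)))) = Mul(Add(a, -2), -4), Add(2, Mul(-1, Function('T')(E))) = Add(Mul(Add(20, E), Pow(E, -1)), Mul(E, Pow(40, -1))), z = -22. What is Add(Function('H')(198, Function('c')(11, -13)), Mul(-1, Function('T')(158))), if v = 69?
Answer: Rational(391961, 1580) ≈ 248.08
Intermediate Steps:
Function('T')(E) = Add(2, Mul(Rational(-1, 40), E), Mul(-1, Pow(E, -1), Add(20, E))) (Function('T')(E) = Add(2, Mul(-1, Add(Mul(Add(20, E), Pow(E, -1)), Mul(E, Pow(40, -1))))) = Add(2, Mul(-1, Add(Mul(Pow(E, -1), Add(20, E)), Mul(E, Rational(1, 40))))) = Add(2, Mul(-1, Add(Mul(Pow(E, -1), Add(20, E)), Mul(Rational(1, 40), E)))) = Add(2, Mul(-1, Add(Mul(Rational(1, 40), E), Mul(Pow(E, -1), Add(20, E))))) = Add(2, Add(Mul(Rational(-1, 40), E), Mul(-1, Pow(E, -1), Add(20, E)))) = Add(2, Mul(Rational(-1, 40), E), Mul(-1, Pow(E, -1), Add(20, E))))
Function('c')(Y, a) = Add(Rational(4, 3), Mul(Rational(4, 3), a)) (Function('c')(Y, a) = Add(4, Mul(Rational(-1, 3), Mul(Add(a, -2), -4))) = Add(4, Mul(Rational(-1, 3), Mul(Add(-2, a), -4))) = Add(4, Mul(Rational(-1, 3), Add(8, Mul(-4, a)))) = Add(4, Add(Rational(-8, 3), Mul(Rational(4, 3), a))) = Add(Rational(4, 3), Mul(Rational(4, 3), a)))
Function('H')(t, W) = Add(47, t) (Function('H')(t, W) = Add(Add(69, -22), t) = Add(47, t))
Add(Function('H')(198, Function('c')(11, -13)), Mul(-1, Function('T')(158))) = Add(Add(47, 198), Mul(-1, Add(1, Mul(-20, Pow(158, -1)), Mul(Rational(-1, 40), 158)))) = Add(245, Mul(-1, Add(1, Mul(-20, Rational(1, 158)), Rational(-79, 20)))) = Add(245, Mul(-1, Add(1, Rational(-10, 79), Rational(-79, 20)))) = Add(245, Mul(-1, Rational(-4861, 1580))) = Add(245, Rational(4861, 1580)) = Rational(391961, 1580)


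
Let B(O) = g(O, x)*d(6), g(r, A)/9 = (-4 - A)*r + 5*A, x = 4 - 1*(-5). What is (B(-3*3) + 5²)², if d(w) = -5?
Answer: 52780225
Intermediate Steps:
x = 9 (x = 4 + 5 = 9)
g(r, A) = 45*A + 9*r*(-4 - A) (g(r, A) = 9*((-4 - A)*r + 5*A) = 9*(r*(-4 - A) + 5*A) = 9*(5*A + r*(-4 - A)) = 45*A + 9*r*(-4 - A))
B(O) = -2025 + 585*O (B(O) = (-36*O + 45*9 - 9*9*O)*(-5) = (-36*O + 405 - 81*O)*(-5) = (405 - 117*O)*(-5) = -2025 + 585*O)
(B(-3*3) + 5²)² = ((-2025 + 585*(-3*3)) + 5²)² = ((-2025 + 585*(-9)) + 25)² = ((-2025 - 5265) + 25)² = (-7290 + 25)² = (-7265)² = 52780225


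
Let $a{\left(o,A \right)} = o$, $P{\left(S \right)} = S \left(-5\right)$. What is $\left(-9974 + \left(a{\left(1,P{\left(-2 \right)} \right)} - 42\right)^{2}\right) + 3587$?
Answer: $-4706$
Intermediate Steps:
$P{\left(S \right)} = - 5 S$
$\left(-9974 + \left(a{\left(1,P{\left(-2 \right)} \right)} - 42\right)^{2}\right) + 3587 = \left(-9974 + \left(1 - 42\right)^{2}\right) + 3587 = \left(-9974 + \left(-41\right)^{2}\right) + 3587 = \left(-9974 + 1681\right) + 3587 = -8293 + 3587 = -4706$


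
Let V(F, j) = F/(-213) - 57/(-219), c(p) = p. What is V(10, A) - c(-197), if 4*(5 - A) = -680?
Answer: 3066470/15549 ≈ 197.21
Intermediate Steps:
A = 175 (A = 5 - 1/4*(-680) = 5 + 170 = 175)
V(F, j) = 19/73 - F/213 (V(F, j) = F*(-1/213) - 57*(-1/219) = -F/213 + 19/73 = 19/73 - F/213)
V(10, A) - c(-197) = (19/73 - 1/213*10) - 1*(-197) = (19/73 - 10/213) + 197 = 3317/15549 + 197 = 3066470/15549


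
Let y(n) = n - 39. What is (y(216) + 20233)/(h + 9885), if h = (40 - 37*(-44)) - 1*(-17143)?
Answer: 10205/14348 ≈ 0.71125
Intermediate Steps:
y(n) = -39 + n
h = 18811 (h = (40 + 1628) + 17143 = 1668 + 17143 = 18811)
(y(216) + 20233)/(h + 9885) = ((-39 + 216) + 20233)/(18811 + 9885) = (177 + 20233)/28696 = 20410*(1/28696) = 10205/14348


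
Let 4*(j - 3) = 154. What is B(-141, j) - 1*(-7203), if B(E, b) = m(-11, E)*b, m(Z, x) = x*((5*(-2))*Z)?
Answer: -636462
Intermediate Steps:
m(Z, x) = -10*Z*x (m(Z, x) = x*(-10*Z) = -10*Z*x)
j = 83/2 (j = 3 + (¼)*154 = 3 + 77/2 = 83/2 ≈ 41.500)
B(E, b) = 110*E*b (B(E, b) = (-10*(-11)*E)*b = (110*E)*b = 110*E*b)
B(-141, j) - 1*(-7203) = 110*(-141)*(83/2) - 1*(-7203) = -643665 + 7203 = -636462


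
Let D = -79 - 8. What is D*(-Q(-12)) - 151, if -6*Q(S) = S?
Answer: 23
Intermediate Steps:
Q(S) = -S/6
D = -87
D*(-Q(-12)) - 151 = -(-87)*(-⅙*(-12)) - 151 = -(-87)*2 - 151 = -87*(-2) - 151 = 174 - 151 = 23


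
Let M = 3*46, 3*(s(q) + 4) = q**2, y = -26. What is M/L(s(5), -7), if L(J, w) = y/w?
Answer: 483/13 ≈ 37.154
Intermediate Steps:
s(q) = -4 + q**2/3
M = 138
L(J, w) = -26/w
M/L(s(5), -7) = 138/((-26/(-7))) = 138/((-26*(-1/7))) = 138/(26/7) = 138*(7/26) = 483/13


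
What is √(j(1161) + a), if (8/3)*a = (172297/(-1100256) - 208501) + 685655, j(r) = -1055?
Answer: 3*√664605551904763/183376 ≈ 421.76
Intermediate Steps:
a = 524991379127/2934016 (a = 3*((172297/(-1100256) - 208501) + 685655)/8 = 3*((172297*(-1/1100256) - 208501) + 685655)/8 = 3*((-172297/1100256 - 208501) + 685655)/8 = 3*(-229404648553/1100256 + 685655)/8 = (3/8)*(524991379127/1100256) = 524991379127/2934016 ≈ 1.7893e+5)
√(j(1161) + a) = √(-1055 + 524991379127/2934016) = √(521895992247/2934016) = 3*√664605551904763/183376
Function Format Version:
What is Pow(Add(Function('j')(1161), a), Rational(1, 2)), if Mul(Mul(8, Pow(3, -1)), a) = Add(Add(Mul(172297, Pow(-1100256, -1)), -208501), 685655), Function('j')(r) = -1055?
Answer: Mul(Rational(3, 183376), Pow(664605551904763, Rational(1, 2))) ≈ 421.76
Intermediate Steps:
a = Rational(524991379127, 2934016) (a = Mul(Rational(3, 8), Add(Add(Mul(172297, Pow(-1100256, -1)), -208501), 685655)) = Mul(Rational(3, 8), Add(Add(Mul(172297, Rational(-1, 1100256)), -208501), 685655)) = Mul(Rational(3, 8), Add(Add(Rational(-172297, 1100256), -208501), 685655)) = Mul(Rational(3, 8), Add(Rational(-229404648553, 1100256), 685655)) = Mul(Rational(3, 8), Rational(524991379127, 1100256)) = Rational(524991379127, 2934016) ≈ 1.7893e+5)
Pow(Add(Function('j')(1161), a), Rational(1, 2)) = Pow(Add(-1055, Rational(524991379127, 2934016)), Rational(1, 2)) = Pow(Rational(521895992247, 2934016), Rational(1, 2)) = Mul(Rational(3, 183376), Pow(664605551904763, Rational(1, 2)))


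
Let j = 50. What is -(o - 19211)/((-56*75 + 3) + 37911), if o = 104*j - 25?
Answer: 7018/16857 ≈ 0.41633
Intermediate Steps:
o = 5175 (o = 104*50 - 25 = 5200 - 25 = 5175)
-(o - 19211)/((-56*75 + 3) + 37911) = -(5175 - 19211)/((-56*75 + 3) + 37911) = -(-14036)/((-4200 + 3) + 37911) = -(-14036)/(-4197 + 37911) = -(-14036)/33714 = -1*(-7018/16857) = 7018/16857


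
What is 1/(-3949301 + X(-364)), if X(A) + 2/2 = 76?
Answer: -1/3949226 ≈ -2.5321e-7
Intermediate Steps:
X(A) = 75 (X(A) = -1 + 76 = 75)
1/(-3949301 + X(-364)) = 1/(-3949301 + 75) = 1/(-3949226) = -1/3949226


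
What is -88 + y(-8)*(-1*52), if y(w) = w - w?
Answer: -88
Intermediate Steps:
y(w) = 0
-88 + y(-8)*(-1*52) = -88 + 0*(-1*52) = -88 + 0*(-52) = -88 + 0 = -88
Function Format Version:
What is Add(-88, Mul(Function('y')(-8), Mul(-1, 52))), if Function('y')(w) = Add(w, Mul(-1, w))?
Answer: -88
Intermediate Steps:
Function('y')(w) = 0
Add(-88, Mul(Function('y')(-8), Mul(-1, 52))) = Add(-88, Mul(0, Mul(-1, 52))) = Add(-88, Mul(0, -52)) = Add(-88, 0) = -88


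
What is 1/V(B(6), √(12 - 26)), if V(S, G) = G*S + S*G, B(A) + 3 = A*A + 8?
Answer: -I*√14/1148 ≈ -0.0032593*I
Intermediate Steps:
B(A) = 5 + A² (B(A) = -3 + (A*A + 8) = -3 + (A² + 8) = -3 + (8 + A²) = 5 + A²)
V(S, G) = 2*G*S (V(S, G) = G*S + G*S = 2*G*S)
1/V(B(6), √(12 - 26)) = 1/(2*√(12 - 26)*(5 + 6²)) = 1/(2*√(-14)*(5 + 36)) = 1/(2*(I*√14)*41) = 1/(82*I*√14) = -I*√14/1148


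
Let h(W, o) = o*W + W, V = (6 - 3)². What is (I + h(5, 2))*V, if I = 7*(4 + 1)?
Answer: 450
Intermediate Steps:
V = 9 (V = 3² = 9)
h(W, o) = W + W*o (h(W, o) = W*o + W = W + W*o)
I = 35 (I = 7*5 = 35)
(I + h(5, 2))*V = (35 + 5*(1 + 2))*9 = (35 + 5*3)*9 = (35 + 15)*9 = 50*9 = 450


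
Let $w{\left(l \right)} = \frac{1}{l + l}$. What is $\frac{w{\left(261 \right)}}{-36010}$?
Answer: $- \frac{1}{18797220} \approx -5.3199 \cdot 10^{-8}$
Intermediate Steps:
$w{\left(l \right)} = \frac{1}{2 l}$
$\frac{w{\left(261 \right)}}{-36010} = \frac{\frac{1}{2} \cdot \frac{1}{261}}{-36010} = \frac{1}{2} \cdot \frac{1}{261} \left(- \frac{1}{36010}\right) = \frac{1}{522} \left(- \frac{1}{36010}\right) = - \frac{1}{18797220}$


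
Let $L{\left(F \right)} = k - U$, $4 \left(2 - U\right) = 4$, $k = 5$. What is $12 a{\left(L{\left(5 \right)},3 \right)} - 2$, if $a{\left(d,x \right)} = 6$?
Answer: $70$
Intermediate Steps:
$U = 1$ ($U = 2 - 1 = 1$)
$L{\left(F \right)} = 4$ ($L{\left(F \right)} = 5 - 1 = 4$)
$12 a{\left(L{\left(5 \right)},3 \right)} - 2 = 12 \cdot 6 - 2 = 72 - 2 = 70$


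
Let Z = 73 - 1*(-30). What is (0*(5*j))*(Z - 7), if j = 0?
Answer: 0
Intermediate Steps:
Z = 103 (Z = 73 + 30 = 103)
(0*(5*j))*(Z - 7) = (0*(5*0))*(103 - 7) = (0*0)*96 = 0*96 = 0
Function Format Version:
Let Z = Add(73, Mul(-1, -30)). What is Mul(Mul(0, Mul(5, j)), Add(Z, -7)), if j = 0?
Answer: 0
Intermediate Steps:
Z = 103 (Z = Add(73, 30) = 103)
Mul(Mul(0, Mul(5, j)), Add(Z, -7)) = Mul(Mul(0, Mul(5, 0)), Add(103, -7)) = Mul(Mul(0, 0), 96) = Mul(0, 96) = 0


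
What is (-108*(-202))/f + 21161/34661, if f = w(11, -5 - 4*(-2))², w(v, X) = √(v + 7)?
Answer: 42030293/34661 ≈ 1212.6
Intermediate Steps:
w(v, X) = √(7 + v)
f = 18 (f = (√(7 + 11))² = (√18)² = (3*√2)² = 18)
(-108*(-202))/f + 21161/34661 = -108*(-202)/18 + 21161/34661 = 21816*(1/18) + 21161*(1/34661) = 1212 + 21161/34661 = 42030293/34661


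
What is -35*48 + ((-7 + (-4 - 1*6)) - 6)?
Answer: -1703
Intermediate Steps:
-35*48 + ((-7 + (-4 - 1*6)) - 6) = -1680 + ((-7 + (-4 - 6)) - 6) = -1680 + ((-7 - 10) - 6) = -1680 + (-17 - 6) = -1680 - 23 = -1703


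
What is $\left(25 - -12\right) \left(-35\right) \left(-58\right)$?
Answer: $75110$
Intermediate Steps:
$\left(25 - -12\right) \left(-35\right) \left(-58\right) = \left(25 + 12\right) \left(-35\right) \left(-58\right) = 37 \left(-35\right) \left(-58\right) = \left(-1295\right) \left(-58\right) = 75110$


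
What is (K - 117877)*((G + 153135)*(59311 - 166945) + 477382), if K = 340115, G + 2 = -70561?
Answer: -1975046277441308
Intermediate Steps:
G = -70563 (G = -2 - 70561 = -70563)
(K - 117877)*((G + 153135)*(59311 - 166945) + 477382) = (340115 - 117877)*((-70563 + 153135)*(59311 - 166945) + 477382) = 222238*(82572*(-107634) + 477382) = 222238*(-8887554648 + 477382) = 222238*(-8887077266) = -1975046277441308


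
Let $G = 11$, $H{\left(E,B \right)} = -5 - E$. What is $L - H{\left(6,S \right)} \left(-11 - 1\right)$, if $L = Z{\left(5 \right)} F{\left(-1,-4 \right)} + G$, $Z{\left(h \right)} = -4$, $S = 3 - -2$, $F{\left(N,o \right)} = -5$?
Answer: $-101$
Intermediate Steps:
$S = 5$ ($S = 3 + 2 = 5$)
$L = 31$ ($L = \left(-4\right) \left(-5\right) + 11 = 20 + 11 = 31$)
$L - H{\left(6,S \right)} \left(-11 - 1\right) = 31 - \left(-5 - 6\right) \left(-11 - 1\right) = 31 - \left(-5 - 6\right) \left(-12\right) = 31 - \left(-11\right) \left(-12\right) = 31 - 132 = -101$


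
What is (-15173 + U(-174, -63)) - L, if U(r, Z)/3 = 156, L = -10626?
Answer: -4079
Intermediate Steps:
U(r, Z) = 468 (U(r, Z) = 3*156 = 468)
(-15173 + U(-174, -63)) - L = (-15173 + 468) - 1*(-10626) = -14705 + 10626 = -4079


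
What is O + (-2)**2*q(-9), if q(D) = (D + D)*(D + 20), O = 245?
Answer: -547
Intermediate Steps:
q(D) = 2*D*(20 + D) (q(D) = (2*D)*(20 + D) = 2*D*(20 + D))
O + (-2)**2*q(-9) = 245 + (-2)**2*(2*(-9)*(20 - 9)) = 245 + 4*(2*(-9)*11) = 245 + 4*(-198) = 245 - 792 = -547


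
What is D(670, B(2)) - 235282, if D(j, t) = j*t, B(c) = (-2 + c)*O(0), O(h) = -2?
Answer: -235282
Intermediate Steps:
B(c) = 4 - 2*c (B(c) = (-2 + c)*(-2) = 4 - 2*c)
D(670, B(2)) - 235282 = 670*(4 - 2*2) - 235282 = 670*(4 - 4) - 235282 = 670*0 - 235282 = 0 - 235282 = -235282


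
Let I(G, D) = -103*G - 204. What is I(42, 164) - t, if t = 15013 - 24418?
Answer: 4875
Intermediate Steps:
t = -9405
I(G, D) = -204 - 103*G
I(42, 164) - t = (-204 - 103*42) - 1*(-9405) = (-204 - 4326) + 9405 = -4530 + 9405 = 4875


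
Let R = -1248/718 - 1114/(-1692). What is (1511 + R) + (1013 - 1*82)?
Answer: 741341647/303714 ≈ 2440.9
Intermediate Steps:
R = -327941/303714 (R = -1248*1/718 - 1114*(-1/1692) = -624/359 + 557/846 = -327941/303714 ≈ -1.0798)
(1511 + R) + (1013 - 1*82) = (1511 - 327941/303714) + (1013 - 1*82) = 458583913/303714 + (1013 - 82) = 458583913/303714 + 931 = 741341647/303714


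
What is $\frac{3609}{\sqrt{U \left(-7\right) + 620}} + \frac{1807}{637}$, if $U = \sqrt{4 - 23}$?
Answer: $\frac{139}{49} + \frac{3609}{\sqrt{620 - 7 i \sqrt{19}}} \approx 147.65 + 3.5611 i$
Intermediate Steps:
$U = i \sqrt{19}$ ($U = \sqrt{-19} = i \sqrt{19} \approx 4.3589 i$)
$\frac{3609}{\sqrt{U \left(-7\right) + 620}} + \frac{1807}{637} = \frac{3609}{\sqrt{i \sqrt{19} \left(-7\right) + 620}} + \frac{1807}{637} = \frac{3609}{\sqrt{- 7 i \sqrt{19} + 620}} + 1807 \cdot \frac{1}{637} = \frac{3609}{\sqrt{620 - 7 i \sqrt{19}}} + \frac{139}{49} = \frac{139}{49} + \frac{3609}{\sqrt{620 - 7 i \sqrt{19}}}$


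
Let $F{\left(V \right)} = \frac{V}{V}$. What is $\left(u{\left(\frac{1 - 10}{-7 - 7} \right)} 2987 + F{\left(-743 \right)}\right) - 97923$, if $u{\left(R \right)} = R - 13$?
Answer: $- \frac{1887659}{14} \approx -1.3483 \cdot 10^{5}$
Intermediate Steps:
$F{\left(V \right)} = 1$
$u{\left(R \right)} = -13 + R$
$\left(u{\left(\frac{1 - 10}{-7 - 7} \right)} 2987 + F{\left(-743 \right)}\right) - 97923 = \left(\left(-13 + \frac{1 - 10}{-7 - 7}\right) 2987 + 1\right) - 97923 = \left(\left(-13 - \frac{9}{-14}\right) 2987 + 1\right) - 97923 = \left(\left(-13 - - \frac{9}{14}\right) 2987 + 1\right) - 97923 = \left(\left(-13 + \frac{9}{14}\right) 2987 + 1\right) - 97923 = \left(\left(- \frac{173}{14}\right) 2987 + 1\right) - 97923 = \left(- \frac{516751}{14} + 1\right) - 97923 = - \frac{516737}{14} - 97923 = - \frac{1887659}{14}$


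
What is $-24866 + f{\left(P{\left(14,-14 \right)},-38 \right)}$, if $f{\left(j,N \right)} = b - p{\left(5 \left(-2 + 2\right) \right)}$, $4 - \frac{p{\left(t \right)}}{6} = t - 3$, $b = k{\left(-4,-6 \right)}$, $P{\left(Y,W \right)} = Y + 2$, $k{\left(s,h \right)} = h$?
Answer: $-24914$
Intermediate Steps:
$P{\left(Y,W \right)} = 2 + Y$
$b = -6$
$p{\left(t \right)} = 42 - 6 t$ ($p{\left(t \right)} = 24 - 6 \left(t - 3\right) = 24 - 6 \left(-3 + t\right) = 24 - \left(-18 + 6 t\right) = 42 - 6 t$)
$f{\left(j,N \right)} = -48$ ($f{\left(j,N \right)} = -6 - \left(42 - 6 \cdot 5 \left(-2 + 2\right)\right) = -6 - \left(42 - 6 \cdot 5 \cdot 0\right) = -6 - \left(42 - 0\right) = -6 - \left(42 + 0\right) = -6 - 42 = -48$)
$-24866 + f{\left(P{\left(14,-14 \right)},-38 \right)} = -24866 - 48 = -24914$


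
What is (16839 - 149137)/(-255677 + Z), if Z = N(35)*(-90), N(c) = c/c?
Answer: 132298/255767 ≈ 0.51726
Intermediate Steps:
N(c) = 1
Z = -90 (Z = 1*(-90) = -90)
(16839 - 149137)/(-255677 + Z) = (16839 - 149137)/(-255677 - 90) = -132298/(-255767) = -132298*(-1/255767) = 132298/255767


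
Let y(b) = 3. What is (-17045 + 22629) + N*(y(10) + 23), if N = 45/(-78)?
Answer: 5569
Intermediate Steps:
N = -15/26 (N = 45*(-1/78) = -15/26 ≈ -0.57692)
(-17045 + 22629) + N*(y(10) + 23) = (-17045 + 22629) - 15*(3 + 23)/26 = 5584 - 15/26*26 = 5584 - 15 = 5569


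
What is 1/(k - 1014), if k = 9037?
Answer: 1/8023 ≈ 0.00012464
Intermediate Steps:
1/(k - 1014) = 1/(9037 - 1014) = 1/8023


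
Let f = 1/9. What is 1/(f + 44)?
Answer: 9/397 ≈ 0.022670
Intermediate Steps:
f = 1/9 ≈ 0.11111
1/(f + 44) = 1/(1/9 + 44) = 1/(397/9) = 9/397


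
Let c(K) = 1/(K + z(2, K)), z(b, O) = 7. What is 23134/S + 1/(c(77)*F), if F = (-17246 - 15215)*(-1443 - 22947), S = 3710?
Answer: 61052461565/9790984203 ≈ 6.2356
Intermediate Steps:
c(K) = 1/(7 + K) (c(K) = 1/(K + 7) = 1/(7 + K))
F = 791723790 (F = -32461*(-24390) = 791723790)
23134/S + 1/(c(77)*F) = 23134/3710 + 1/(1/(7 + 77)*791723790) = 23134*(1/3710) + (1/791723790)/1/84 = 11567/1855 + (1/791723790)/(1/84) = 11567/1855 + 84*(1/791723790) = 11567/1855 + 14/131953965 = 61052461565/9790984203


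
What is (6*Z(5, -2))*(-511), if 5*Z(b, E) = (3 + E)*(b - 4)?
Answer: -3066/5 ≈ -613.20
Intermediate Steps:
Z(b, E) = (-4 + b)*(3 + E)/5 (Z(b, E) = ((3 + E)*(b - 4))/5 = ((3 + E)*(-4 + b))/5 = ((-4 + b)*(3 + E))/5 = (-4 + b)*(3 + E)/5)
(6*Z(5, -2))*(-511) = (6*(-12/5 - ⅘*(-2) + (⅗)*5 + (⅕)*(-2)*5))*(-511) = (6*(-12/5 + 8/5 + 3 - 2))*(-511) = (6*(⅕))*(-511) = (6/5)*(-511) = -3066/5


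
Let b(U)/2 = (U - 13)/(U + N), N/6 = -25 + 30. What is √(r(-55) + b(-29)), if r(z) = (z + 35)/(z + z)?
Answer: I*√10142/11 ≈ 9.1552*I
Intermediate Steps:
N = 30 (N = 6*(-25 + 30) = 6*5 = 30)
r(z) = (35 + z)/(2*z) (r(z) = (35 + z)/((2*z)) = (35 + z)*(1/(2*z)) = (35 + z)/(2*z))
b(U) = 2*(-13 + U)/(30 + U) (b(U) = 2*((U - 13)/(U + 30)) = 2*((-13 + U)/(30 + U)) = 2*(-13 + U)/(30 + U))
√(r(-55) + b(-29)) = √((½)*(35 - 55)/(-55) + 2*(-13 - 29)/(30 - 29)) = √((½)*(-1/55)*(-20) + 2*(-42)/1) = √(2/11 + 2*1*(-42)) = √(2/11 - 84) = √(-922/11) = I*√10142/11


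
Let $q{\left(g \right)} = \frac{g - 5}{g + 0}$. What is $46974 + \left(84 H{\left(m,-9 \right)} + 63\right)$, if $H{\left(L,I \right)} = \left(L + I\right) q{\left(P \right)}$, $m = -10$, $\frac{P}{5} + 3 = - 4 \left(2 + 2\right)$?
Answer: $45357$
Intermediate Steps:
$P = -95$ ($P = -15 + 5 \left(- 4 \left(2 + 2\right)\right) = -15 + 5 \left(\left(-4\right) 4\right) = -15 + 5 \left(-16\right) = -15 - 80 = -95$)
$q{\left(g \right)} = \frac{-5 + g}{g}$
$H{\left(L,I \right)} = \frac{20 I}{19} + \frac{20 L}{19}$ ($H{\left(L,I \right)} = \left(L + I\right) \frac{-5 - 95}{-95} = \left(I + L\right) \left(\left(- \frac{1}{95}\right) \left(-100\right)\right) = \left(I + L\right) \frac{20}{19} = \frac{20 I}{19} + \frac{20 L}{19}$)
$46974 + \left(84 H{\left(m,-9 \right)} + 63\right) = 46974 + \left(84 \left(\frac{20}{19} \left(-9\right) + \frac{20}{19} \left(-10\right)\right) + 63\right) = 46974 + \left(84 \left(- \frac{180}{19} - \frac{200}{19}\right) + 63\right) = 46974 + \left(84 \left(-20\right) + 63\right) = 46974 + \left(-1680 + 63\right) = 46974 - 1617 = 45357$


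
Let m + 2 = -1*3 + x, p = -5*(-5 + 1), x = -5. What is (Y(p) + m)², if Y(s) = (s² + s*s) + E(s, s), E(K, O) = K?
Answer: 656100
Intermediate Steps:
p = 20 (p = -5*(-4) = 20)
m = -10 (m = -2 + (-1*3 - 5) = -2 + (-3 - 5) = -2 - 8 = -10)
Y(s) = s + 2*s² (Y(s) = (s² + s*s) + s = (s² + s²) + s = 2*s² + s = s + 2*s²)
(Y(p) + m)² = (20*(1 + 2*20) - 10)² = (20*(1 + 40) - 10)² = (20*41 - 10)² = (820 - 10)² = 810² = 656100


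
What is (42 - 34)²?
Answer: 64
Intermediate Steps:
(42 - 34)² = 8² = 64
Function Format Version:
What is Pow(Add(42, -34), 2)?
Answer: 64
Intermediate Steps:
Pow(Add(42, -34), 2) = Pow(8, 2) = 64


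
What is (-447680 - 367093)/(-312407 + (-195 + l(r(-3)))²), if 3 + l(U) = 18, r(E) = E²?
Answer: 814773/280007 ≈ 2.9098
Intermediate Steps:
l(U) = 15 (l(U) = -3 + 18 = 15)
(-447680 - 367093)/(-312407 + (-195 + l(r(-3)))²) = (-447680 - 367093)/(-312407 + (-195 + 15)²) = -814773/(-312407 + (-180)²) = -814773/(-312407 + 32400) = -814773/(-280007) = -814773*(-1/280007) = 814773/280007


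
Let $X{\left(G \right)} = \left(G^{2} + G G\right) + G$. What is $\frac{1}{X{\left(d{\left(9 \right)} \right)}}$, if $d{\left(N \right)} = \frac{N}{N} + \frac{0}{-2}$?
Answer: $\frac{1}{3} \approx 0.33333$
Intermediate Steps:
$d{\left(N \right)} = 1$ ($d{\left(N \right)} = 1 + 0 \left(- \frac{1}{2}\right) = 1 + 0 = 1$)
$X{\left(G \right)} = G + 2 G^{2}$ ($X{\left(G \right)} = \left(G^{2} + G^{2}\right) + G = 2 G^{2} + G = G + 2 G^{2}$)
$\frac{1}{X{\left(d{\left(9 \right)} \right)}} = \frac{1}{1 \left(1 + 2 \cdot 1\right)} = \frac{1}{1 \left(1 + 2\right)} = \frac{1}{1 \cdot 3} = \frac{1}{3}$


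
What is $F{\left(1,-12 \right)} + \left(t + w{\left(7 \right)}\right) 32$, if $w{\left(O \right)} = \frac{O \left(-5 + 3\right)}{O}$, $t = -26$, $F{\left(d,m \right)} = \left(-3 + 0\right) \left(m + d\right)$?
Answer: $-863$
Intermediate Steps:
$F{\left(d,m \right)} = - 3 d - 3 m$ ($F{\left(d,m \right)} = - 3 \left(d + m\right) = - 3 d - 3 m$)
$w{\left(O \right)} = -2$ ($w{\left(O \right)} = \frac{O \left(-2\right)}{O} = \frac{\left(-2\right) O}{O} = -2$)
$F{\left(1,-12 \right)} + \left(t + w{\left(7 \right)}\right) 32 = \left(\left(-3\right) 1 - -36\right) + \left(-26 - 2\right) 32 = \left(-3 + 36\right) - 896 = 33 - 896 = -863$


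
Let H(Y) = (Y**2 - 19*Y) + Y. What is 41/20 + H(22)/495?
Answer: 401/180 ≈ 2.2278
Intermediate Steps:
H(Y) = Y**2 - 18*Y
41/20 + H(22)/495 = 41/20 + (22*(-18 + 22))/495 = 41*(1/20) + (22*4)*(1/495) = 41/20 + 88*(1/495) = 41/20 + 8/45 = 401/180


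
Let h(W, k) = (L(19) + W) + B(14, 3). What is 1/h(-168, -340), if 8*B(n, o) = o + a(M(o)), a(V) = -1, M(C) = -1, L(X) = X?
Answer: -4/595 ≈ -0.0067227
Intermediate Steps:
B(n, o) = -⅛ + o/8 (B(n, o) = (o - 1)/8 = (-1 + o)/8 = -⅛ + o/8)
h(W, k) = 77/4 + W (h(W, k) = (19 + W) + (-⅛ + (⅛)*3) = (19 + W) + (-⅛ + 3/8) = (19 + W) + ¼ = 77/4 + W)
1/h(-168, -340) = 1/(77/4 - 168) = 1/(-595/4) = -4/595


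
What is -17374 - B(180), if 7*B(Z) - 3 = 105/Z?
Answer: -1459459/84 ≈ -17375.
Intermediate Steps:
B(Z) = 3/7 + 15/Z (B(Z) = 3/7 + (105/Z)/7 = 3/7 + 15/Z)
-17374 - B(180) = -17374 - (3/7 + 15/180) = -17374 - (3/7 + 15*(1/180)) = -17374 - (3/7 + 1/12) = -17374 - 1*43/84 = -17374 - 43/84 = -1459459/84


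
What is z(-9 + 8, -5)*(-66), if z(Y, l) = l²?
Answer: -1650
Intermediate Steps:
z(-9 + 8, -5)*(-66) = (-5)²*(-66) = 25*(-66) = -1650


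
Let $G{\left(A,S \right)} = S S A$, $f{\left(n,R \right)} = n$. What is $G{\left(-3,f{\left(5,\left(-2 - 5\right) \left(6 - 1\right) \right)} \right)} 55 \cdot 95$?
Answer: $-391875$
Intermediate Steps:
$G{\left(A,S \right)} = A S^{2}$ ($G{\left(A,S \right)} = S^{2} A = A S^{2}$)
$G{\left(-3,f{\left(5,\left(-2 - 5\right) \left(6 - 1\right) \right)} \right)} 55 \cdot 95 = - 3 \cdot 5^{2} \cdot 55 \cdot 95 = \left(-3\right) 25 \cdot 55 \cdot 95 = \left(-75\right) 55 \cdot 95 = \left(-4125\right) 95 = -391875$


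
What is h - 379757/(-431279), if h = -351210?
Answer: -151469117833/431279 ≈ -3.5121e+5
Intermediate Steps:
h - 379757/(-431279) = -351210 - 379757/(-431279) = -351210 - 379757*(-1/431279) = -351210 + 379757/431279 = -151469117833/431279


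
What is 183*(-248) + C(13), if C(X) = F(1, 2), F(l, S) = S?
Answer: -45382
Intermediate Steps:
C(X) = 2
183*(-248) + C(13) = 183*(-248) + 2 = -45384 + 2 = -45382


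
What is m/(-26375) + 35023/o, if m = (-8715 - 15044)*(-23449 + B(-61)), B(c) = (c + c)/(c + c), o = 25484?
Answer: -14196238967863/672140500 ≈ -21121.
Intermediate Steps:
B(c) = 1 (B(c) = (2*c)/((2*c)) = (2*c)*(1/(2*c)) = 1)
m = 557101032 (m = (-8715 - 15044)*(-23449 + 1) = -23759*(-23448) = 557101032)
m/(-26375) + 35023/o = 557101032/(-26375) + 35023/25484 = 557101032*(-1/26375) + 35023*(1/25484) = -557101032/26375 + 35023/25484 = -14196238967863/672140500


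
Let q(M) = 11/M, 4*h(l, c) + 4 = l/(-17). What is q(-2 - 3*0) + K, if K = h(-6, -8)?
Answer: -109/17 ≈ -6.4118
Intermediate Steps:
h(l, c) = -1 - l/68 (h(l, c) = -1 + (l/(-17))/4 = -1 + (l*(-1/17))/4 = -1 + (-l/17)/4 = -1 - l/68)
K = -31/34 (K = -1 - 1/68*(-6) = -1 + 3/34 = -31/34 ≈ -0.91177)
q(-2 - 3*0) + K = 11/(-2 - 3*0) - 31/34 = 11/(-2 + 0) - 31/34 = 11/(-2) - 31/34 = 11*(-1/2) - 31/34 = -11/2 - 31/34 = -109/17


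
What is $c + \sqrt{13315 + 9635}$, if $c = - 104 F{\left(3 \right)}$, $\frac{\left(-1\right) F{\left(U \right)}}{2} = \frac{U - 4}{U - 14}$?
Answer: $\frac{208}{11} + 15 \sqrt{102} \approx 170.4$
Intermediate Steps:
$F{\left(U \right)} = - \frac{2 \left(-4 + U\right)}{-14 + U}$ ($F{\left(U \right)} = - 2 \frac{U - 4}{U - 14} = - 2 \frac{-4 + U}{-14 + U} = - \frac{2 \left(-4 + U\right)}{-14 + U}$)
$c = \frac{208}{11}$ ($c = - 104 \frac{2 \left(4 - 3\right)}{-14 + 3} = - 104 \frac{2 \left(4 - 3\right)}{-11} = - 104 \cdot 2 \left(- \frac{1}{11}\right) 1 = \left(-104\right) \left(- \frac{2}{11}\right) = \frac{208}{11} \approx 18.909$)
$c + \sqrt{13315 + 9635} = \frac{208}{11} + \sqrt{13315 + 9635} = \frac{208}{11} + \sqrt{22950} = \frac{208}{11} + 15 \sqrt{102}$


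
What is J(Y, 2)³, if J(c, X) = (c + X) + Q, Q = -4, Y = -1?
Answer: -27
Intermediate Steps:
J(c, X) = -4 + X + c (J(c, X) = (c + X) - 4 = (X + c) - 4 = -4 + X + c)
J(Y, 2)³ = (-4 + 2 - 1)³ = (-3)³ = -27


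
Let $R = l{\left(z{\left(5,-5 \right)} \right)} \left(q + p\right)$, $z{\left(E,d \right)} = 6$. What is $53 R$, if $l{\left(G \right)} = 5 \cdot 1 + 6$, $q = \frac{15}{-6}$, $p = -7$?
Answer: $- \frac{11077}{2} \approx -5538.5$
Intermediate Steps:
$q = - \frac{5}{2}$ ($q = 15 \left(- \frac{1}{6}\right) = - \frac{5}{2} \approx -2.5$)
$l{\left(G \right)} = 11$ ($l{\left(G \right)} = 5 + 6 = 11$)
$R = - \frac{209}{2}$ ($R = 11 \left(- \frac{5}{2} - 7\right) = 11 \left(- \frac{19}{2}\right) = - \frac{209}{2} \approx -104.5$)
$53 R = 53 \left(- \frac{209}{2}\right) = - \frac{11077}{2}$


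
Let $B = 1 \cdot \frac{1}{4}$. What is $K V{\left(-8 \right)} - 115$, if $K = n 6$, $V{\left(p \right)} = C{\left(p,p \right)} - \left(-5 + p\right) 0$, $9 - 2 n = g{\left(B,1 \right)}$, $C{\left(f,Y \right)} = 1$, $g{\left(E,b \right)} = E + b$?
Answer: $- \frac{367}{4} \approx -91.75$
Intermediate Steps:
$B = \frac{1}{4}$ ($B = 1 \cdot \frac{1}{4} = \frac{1}{4} \approx 0.25$)
$n = \frac{31}{8}$ ($n = \frac{9}{2} - \frac{\frac{1}{4} + 1}{2} = \frac{9}{2} - \frac{5}{8} = \frac{31}{8} \approx 3.875$)
$V{\left(p \right)} = 1$ ($V{\left(p \right)} = 1 - \left(-5 + p\right) 0 = 1 - 0 = 1 + 0 = 1$)
$K = \frac{93}{4}$ ($K = \frac{31}{8} \cdot 6 = \frac{93}{4} \approx 23.25$)
$K V{\left(-8 \right)} - 115 = \frac{93}{4} \cdot 1 - 115 = \frac{93}{4} - 115 = - \frac{367}{4}$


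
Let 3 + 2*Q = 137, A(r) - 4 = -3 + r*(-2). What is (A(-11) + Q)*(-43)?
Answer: -3870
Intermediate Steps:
A(r) = 1 - 2*r (A(r) = 4 + (-3 + r*(-2)) = 4 + (-3 - 2*r) = 1 - 2*r)
Q = 67 (Q = -3/2 + (½)*137 = -3/2 + 137/2 = 67)
(A(-11) + Q)*(-43) = ((1 - 2*(-11)) + 67)*(-43) = ((1 + 22) + 67)*(-43) = (23 + 67)*(-43) = 90*(-43) = -3870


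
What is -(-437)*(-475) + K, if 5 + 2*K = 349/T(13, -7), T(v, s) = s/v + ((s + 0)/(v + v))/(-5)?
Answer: -26200135/126 ≈ -2.0794e+5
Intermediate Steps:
T(v, s) = 9*s/(10*v) (T(v, s) = s/v + (s/((2*v)))*(-⅕) = s/v + (s*(1/(2*v)))*(-⅕) = s/v + (s/(2*v))*(-⅕) = s/v - s/(10*v) = 9*s/(10*v))
K = -45685/126 (K = -5/2 + (349/(((9/10)*(-7)/13)))/2 = -5/2 + (349/(((9/10)*(-7)*(1/13))))/2 = -5/2 + (349/(-63/130))/2 = -5/2 + (349*(-130/63))/2 = -5/2 + (½)*(-45370/63) = -5/2 - 22685/63 = -45685/126 ≈ -362.58)
-(-437)*(-475) + K = -(-437)*(-475) - 45685/126 = -437*475 - 45685/126 = -207575 - 45685/126 = -26200135/126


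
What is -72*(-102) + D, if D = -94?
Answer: 7250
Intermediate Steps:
-72*(-102) + D = -72*(-102) - 94 = 7344 - 94 = 7250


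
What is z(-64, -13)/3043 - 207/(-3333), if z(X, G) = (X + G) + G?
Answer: 109977/3380773 ≈ 0.032530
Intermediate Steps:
z(X, G) = X + 2*G (z(X, G) = (G + X) + G = X + 2*G)
z(-64, -13)/3043 - 207/(-3333) = (-64 + 2*(-13))/3043 - 207/(-3333) = (-64 - 26)*(1/3043) - 207*(-1/3333) = -90*1/3043 + 69/1111 = -90/3043 + 69/1111 = 109977/3380773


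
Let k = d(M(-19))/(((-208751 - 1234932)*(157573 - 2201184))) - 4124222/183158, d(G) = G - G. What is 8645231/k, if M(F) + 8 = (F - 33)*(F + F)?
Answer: -791721609749/2062111 ≈ -3.8394e+5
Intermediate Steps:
M(F) = -8 + 2*F*(-33 + F) (M(F) = -8 + (F - 33)*(F + F) = -8 + (-33 + F)*(2*F) = -8 + 2*F*(-33 + F))
d(G) = 0
k = -2062111/91579 (k = 0/(((-208751 - 1234932)*(157573 - 2201184))) - 4124222/183158 = 0/((-1443683*(-2043611))) - 4124222*1/183158 = 0/2950326459313 - 2062111/91579 = 0*(1/2950326459313) - 2062111/91579 = 0 - 2062111/91579 = -2062111/91579 ≈ -22.517)
8645231/k = 8645231/(-2062111/91579) = 8645231*(-91579/2062111) = -791721609749/2062111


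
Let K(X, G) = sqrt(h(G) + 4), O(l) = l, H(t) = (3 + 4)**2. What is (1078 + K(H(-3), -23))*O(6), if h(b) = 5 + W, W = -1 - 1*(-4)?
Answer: 6468 + 12*sqrt(3) ≈ 6488.8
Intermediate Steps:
W = 3 (W = -1 + 4 = 3)
H(t) = 49 (H(t) = 7**2 = 49)
h(b) = 8 (h(b) = 5 + 3 = 8)
K(X, G) = 2*sqrt(3) (K(X, G) = sqrt(8 + 4) = sqrt(12) = 2*sqrt(3))
(1078 + K(H(-3), -23))*O(6) = (1078 + 2*sqrt(3))*6 = 6468 + 12*sqrt(3)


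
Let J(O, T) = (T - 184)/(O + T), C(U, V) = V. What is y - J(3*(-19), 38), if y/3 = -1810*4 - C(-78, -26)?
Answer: -411344/19 ≈ -21650.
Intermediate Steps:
J(O, T) = (-184 + T)/(O + T)
y = -21642 (y = 3*(-1810*4 - 1*(-26)) = 3*(-7240 + 26) = 3*(-7214) = -21642)
y - J(3*(-19), 38) = -21642 - (-184 + 38)/(3*(-19) + 38) = -21642 - (-146)/(-57 + 38) = -21642 - (-146)/(-19) = -21642 - (-1)*(-146)/19 = -21642 - 1*146/19 = -21642 - 146/19 = -411344/19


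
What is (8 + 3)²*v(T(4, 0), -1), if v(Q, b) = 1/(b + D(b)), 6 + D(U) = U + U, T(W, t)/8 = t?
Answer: -121/9 ≈ -13.444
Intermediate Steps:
T(W, t) = 8*t
D(U) = -6 + 2*U (D(U) = -6 + (U + U) = -6 + 2*U)
v(Q, b) = 1/(-6 + 3*b) (v(Q, b) = 1/(b + (-6 + 2*b)) = 1/(-6 + 3*b))
(8 + 3)²*v(T(4, 0), -1) = (8 + 3)²*(1/(3*(-2 - 1))) = 11²*((⅓)/(-3)) = 121*((⅓)*(-⅓)) = 121*(-⅑) = -121/9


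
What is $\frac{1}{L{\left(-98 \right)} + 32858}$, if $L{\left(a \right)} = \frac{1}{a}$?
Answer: $\frac{98}{3220083} \approx 3.0434 \cdot 10^{-5}$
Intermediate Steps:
$\frac{1}{L{\left(-98 \right)} + 32858} = \frac{1}{\frac{1}{-98} + 32858} = \frac{1}{- \frac{1}{98} + 32858} = \frac{1}{\frac{3220083}{98}} = \frac{98}{3220083}$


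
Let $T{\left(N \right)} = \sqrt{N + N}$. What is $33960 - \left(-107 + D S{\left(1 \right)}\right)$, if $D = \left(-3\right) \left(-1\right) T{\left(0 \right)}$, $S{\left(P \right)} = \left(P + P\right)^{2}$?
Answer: $34067$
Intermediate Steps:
$S{\left(P \right)} = 4 P^{2}$ ($S{\left(P \right)} = \left(2 P\right)^{2} = 4 P^{2}$)
$T{\left(N \right)} = \sqrt{2} \sqrt{N}$ ($T{\left(N \right)} = \sqrt{2 N} = \sqrt{2} \sqrt{N}$)
$D = 0$ ($D = \left(-3\right) \left(-1\right) \sqrt{2} \sqrt{0} = 3 \sqrt{2} \cdot 0 = 3 \cdot 0 = 0$)
$33960 - \left(-107 + D S{\left(1 \right)}\right) = 33960 - \left(-107 + 0 \cdot 4 \cdot 1^{2}\right) = 33960 - \left(-107 + 0 \cdot 4 \cdot 1\right) = 33960 - \left(-107 + 0 \cdot 4\right) = 33960 - \left(-107 + 0\right) = 33960 - -107 = 33960 + 107 = 34067$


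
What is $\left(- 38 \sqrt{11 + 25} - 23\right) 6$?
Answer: $-1506$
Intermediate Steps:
$\left(- 38 \sqrt{11 + 25} - 23\right) 6 = \left(- 38 \sqrt{36} - 23\right) 6 = \left(\left(-38\right) 6 - 23\right) 6 = \left(-228 - 23\right) 6 = \left(-251\right) 6 = -1506$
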